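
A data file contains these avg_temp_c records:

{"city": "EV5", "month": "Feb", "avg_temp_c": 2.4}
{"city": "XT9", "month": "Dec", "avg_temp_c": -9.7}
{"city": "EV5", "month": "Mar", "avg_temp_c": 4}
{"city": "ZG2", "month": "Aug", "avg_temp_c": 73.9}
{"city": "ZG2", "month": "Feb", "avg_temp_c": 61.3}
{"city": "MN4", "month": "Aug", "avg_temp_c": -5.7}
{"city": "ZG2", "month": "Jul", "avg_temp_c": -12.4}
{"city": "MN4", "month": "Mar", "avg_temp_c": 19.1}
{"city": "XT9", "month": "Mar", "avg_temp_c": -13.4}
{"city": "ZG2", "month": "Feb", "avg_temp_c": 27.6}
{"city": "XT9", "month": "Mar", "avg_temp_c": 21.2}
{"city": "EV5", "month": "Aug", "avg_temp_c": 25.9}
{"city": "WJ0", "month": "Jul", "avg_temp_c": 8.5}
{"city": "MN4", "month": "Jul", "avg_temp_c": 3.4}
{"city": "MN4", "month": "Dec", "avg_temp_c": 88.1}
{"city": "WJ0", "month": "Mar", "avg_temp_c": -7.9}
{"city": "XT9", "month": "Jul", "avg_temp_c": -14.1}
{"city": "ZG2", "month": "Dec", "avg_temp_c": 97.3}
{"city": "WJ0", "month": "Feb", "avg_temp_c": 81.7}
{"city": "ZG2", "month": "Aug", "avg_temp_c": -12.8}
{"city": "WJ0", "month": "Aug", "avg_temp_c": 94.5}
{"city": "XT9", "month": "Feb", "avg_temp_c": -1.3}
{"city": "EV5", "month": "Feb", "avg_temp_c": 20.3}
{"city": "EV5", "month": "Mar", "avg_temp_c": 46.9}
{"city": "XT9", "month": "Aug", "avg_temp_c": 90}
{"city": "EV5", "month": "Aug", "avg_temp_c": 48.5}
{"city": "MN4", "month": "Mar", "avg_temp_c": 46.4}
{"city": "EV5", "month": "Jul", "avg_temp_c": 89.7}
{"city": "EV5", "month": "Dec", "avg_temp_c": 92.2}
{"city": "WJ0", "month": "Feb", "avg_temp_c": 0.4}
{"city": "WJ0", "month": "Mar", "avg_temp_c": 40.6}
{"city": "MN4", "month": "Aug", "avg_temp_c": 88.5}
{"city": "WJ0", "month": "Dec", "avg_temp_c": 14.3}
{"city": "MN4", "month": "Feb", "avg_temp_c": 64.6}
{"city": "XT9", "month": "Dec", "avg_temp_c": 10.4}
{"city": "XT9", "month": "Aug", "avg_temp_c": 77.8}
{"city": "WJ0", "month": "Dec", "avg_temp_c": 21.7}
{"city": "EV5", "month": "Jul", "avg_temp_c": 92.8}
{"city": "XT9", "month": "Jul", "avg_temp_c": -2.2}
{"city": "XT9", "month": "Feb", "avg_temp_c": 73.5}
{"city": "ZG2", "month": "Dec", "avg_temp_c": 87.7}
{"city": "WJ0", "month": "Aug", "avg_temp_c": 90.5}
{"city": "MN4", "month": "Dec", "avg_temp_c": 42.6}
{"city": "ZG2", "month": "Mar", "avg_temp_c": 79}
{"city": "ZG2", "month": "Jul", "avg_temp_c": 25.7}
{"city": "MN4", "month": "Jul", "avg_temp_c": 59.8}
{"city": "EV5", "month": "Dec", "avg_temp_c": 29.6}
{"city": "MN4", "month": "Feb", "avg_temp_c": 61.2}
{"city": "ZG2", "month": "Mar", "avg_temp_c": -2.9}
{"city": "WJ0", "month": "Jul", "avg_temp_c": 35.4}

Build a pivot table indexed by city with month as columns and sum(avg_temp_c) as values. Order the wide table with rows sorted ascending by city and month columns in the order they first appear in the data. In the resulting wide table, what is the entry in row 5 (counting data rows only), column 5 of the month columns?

13.3

With rows sorted ascending by city, row 5 is city=ZG2. month columns in first-appearance order: Feb, Dec, Mar, Aug, Jul; column 5 is Jul.
Long rows with city=ZG2, month=Jul: -12.4 + 25.7 = 13.3.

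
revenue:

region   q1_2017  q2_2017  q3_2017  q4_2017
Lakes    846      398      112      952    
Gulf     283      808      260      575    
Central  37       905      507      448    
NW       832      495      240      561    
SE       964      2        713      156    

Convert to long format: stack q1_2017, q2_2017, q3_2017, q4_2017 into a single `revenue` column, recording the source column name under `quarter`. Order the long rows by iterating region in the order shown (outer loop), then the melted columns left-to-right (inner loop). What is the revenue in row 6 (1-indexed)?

808

20 rows total (5 × 4). Row 6: index ⌊(6-1)/4⌋ = 1 into region → Gulf; (6-1) mod 4 = 1 into the melted columns → q2_2017.
So row 6 is (Gulf, q2_2017, 808); revenue = 808.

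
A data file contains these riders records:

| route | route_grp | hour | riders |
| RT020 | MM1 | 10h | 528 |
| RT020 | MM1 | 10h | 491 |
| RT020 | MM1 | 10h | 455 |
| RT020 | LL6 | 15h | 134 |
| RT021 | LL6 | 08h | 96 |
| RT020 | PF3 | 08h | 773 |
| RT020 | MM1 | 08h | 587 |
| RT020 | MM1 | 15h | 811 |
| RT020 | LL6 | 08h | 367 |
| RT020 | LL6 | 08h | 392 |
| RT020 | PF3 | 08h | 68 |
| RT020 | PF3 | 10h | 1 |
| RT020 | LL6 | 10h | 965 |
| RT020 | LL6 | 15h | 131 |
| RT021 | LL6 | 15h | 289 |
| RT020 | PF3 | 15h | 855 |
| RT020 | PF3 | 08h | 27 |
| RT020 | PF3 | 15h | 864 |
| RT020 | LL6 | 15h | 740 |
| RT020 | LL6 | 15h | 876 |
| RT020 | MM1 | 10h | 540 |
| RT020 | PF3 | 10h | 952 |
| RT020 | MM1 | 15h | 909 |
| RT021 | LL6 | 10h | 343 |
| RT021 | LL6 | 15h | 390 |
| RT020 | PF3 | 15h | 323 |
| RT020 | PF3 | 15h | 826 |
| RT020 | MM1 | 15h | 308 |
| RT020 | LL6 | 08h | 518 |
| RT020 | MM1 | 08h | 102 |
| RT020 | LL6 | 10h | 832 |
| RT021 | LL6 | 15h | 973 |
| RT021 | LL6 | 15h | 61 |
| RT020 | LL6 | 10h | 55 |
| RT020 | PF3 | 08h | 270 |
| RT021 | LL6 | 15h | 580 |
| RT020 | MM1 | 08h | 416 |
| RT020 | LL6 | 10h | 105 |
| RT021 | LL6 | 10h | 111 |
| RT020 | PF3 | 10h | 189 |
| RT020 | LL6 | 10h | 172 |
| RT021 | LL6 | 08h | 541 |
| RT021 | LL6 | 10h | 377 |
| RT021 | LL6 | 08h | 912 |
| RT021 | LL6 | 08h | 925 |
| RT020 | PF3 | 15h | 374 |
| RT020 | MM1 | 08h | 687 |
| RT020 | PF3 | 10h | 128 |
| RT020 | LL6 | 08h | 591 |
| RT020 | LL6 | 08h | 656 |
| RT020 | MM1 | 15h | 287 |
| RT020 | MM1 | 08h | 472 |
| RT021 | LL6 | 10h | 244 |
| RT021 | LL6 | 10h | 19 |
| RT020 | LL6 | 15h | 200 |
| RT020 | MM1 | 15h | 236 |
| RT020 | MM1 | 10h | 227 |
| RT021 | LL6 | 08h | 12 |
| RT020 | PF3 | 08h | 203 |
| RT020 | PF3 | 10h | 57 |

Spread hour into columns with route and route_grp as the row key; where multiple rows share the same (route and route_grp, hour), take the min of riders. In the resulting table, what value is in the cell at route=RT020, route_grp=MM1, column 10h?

227

Rows with route=RT020, route_grp=MM1 and hour=10h: riders values are 528, 491, 455, 540, 227.
min(528, 491, 455, 540, 227) = 227.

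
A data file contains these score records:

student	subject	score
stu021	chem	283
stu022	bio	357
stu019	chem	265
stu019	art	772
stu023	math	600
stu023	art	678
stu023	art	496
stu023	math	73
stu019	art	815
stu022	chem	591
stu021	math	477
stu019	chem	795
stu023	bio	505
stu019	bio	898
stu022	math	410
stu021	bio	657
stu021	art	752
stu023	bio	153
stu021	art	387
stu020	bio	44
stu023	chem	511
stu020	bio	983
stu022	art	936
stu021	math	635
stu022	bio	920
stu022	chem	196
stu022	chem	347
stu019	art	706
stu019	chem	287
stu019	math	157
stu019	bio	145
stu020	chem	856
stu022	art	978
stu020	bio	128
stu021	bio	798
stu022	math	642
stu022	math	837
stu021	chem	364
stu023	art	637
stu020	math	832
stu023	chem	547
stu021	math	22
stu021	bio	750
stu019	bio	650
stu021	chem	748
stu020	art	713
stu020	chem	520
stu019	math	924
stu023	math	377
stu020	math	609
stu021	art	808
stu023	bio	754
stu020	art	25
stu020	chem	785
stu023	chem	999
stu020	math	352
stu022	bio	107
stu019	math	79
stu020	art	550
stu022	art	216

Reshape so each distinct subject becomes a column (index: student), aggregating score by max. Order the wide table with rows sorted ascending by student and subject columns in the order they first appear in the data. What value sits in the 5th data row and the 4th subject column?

With rows sorted ascending by student, row 5 is student=stu023. subject columns in first-appearance order: chem, bio, art, math; column 4 is math.
Long rows with student=stu023, subject=math: max(600, 73, 377) = 600.

600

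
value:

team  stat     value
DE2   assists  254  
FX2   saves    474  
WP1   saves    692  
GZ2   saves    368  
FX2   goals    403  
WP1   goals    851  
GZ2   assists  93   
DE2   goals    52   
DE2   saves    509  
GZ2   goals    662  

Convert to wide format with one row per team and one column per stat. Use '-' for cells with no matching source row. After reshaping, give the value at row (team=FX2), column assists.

No long-format row has team=FX2 and stat=assists, so the cell is -.

-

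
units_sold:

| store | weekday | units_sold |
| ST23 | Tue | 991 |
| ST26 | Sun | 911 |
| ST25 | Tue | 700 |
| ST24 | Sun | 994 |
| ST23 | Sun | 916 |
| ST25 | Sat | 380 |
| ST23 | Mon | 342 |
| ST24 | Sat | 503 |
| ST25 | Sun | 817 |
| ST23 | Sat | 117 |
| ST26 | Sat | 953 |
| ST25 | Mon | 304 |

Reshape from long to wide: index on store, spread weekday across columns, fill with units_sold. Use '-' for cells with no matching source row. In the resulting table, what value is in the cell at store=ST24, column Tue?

No long-format row has store=ST24 and weekday=Tue, so the cell is -.

-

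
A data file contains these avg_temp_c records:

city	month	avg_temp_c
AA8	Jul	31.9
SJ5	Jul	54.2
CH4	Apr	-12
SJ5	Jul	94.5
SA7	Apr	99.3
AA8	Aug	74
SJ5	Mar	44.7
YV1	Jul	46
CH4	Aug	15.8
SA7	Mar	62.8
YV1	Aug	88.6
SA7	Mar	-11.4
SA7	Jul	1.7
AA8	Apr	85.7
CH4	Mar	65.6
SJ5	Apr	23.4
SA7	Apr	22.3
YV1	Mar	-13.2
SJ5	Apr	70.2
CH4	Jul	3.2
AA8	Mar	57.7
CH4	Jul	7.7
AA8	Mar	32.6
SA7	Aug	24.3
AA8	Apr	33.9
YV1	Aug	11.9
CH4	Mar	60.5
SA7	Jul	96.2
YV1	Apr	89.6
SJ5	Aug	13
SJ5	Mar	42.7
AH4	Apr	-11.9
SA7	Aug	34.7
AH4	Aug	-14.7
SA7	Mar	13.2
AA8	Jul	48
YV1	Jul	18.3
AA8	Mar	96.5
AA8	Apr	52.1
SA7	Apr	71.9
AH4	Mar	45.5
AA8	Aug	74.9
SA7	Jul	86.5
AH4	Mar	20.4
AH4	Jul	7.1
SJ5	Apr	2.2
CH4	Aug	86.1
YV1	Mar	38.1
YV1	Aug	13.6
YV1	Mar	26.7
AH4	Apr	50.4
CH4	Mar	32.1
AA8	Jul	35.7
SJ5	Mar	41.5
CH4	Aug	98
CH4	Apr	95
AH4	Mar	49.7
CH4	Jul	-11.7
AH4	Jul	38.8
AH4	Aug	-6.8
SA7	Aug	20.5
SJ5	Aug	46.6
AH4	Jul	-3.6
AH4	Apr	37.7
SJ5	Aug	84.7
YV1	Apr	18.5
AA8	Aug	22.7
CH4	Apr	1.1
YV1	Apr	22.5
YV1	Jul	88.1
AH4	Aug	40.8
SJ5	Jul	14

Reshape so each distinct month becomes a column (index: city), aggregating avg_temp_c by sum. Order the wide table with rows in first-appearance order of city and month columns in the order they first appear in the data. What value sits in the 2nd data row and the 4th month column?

128.9

With rows in first-appearance order of city, row 2 is city=SJ5. month columns in first-appearance order: Jul, Apr, Aug, Mar; column 4 is Mar.
Long rows with city=SJ5, month=Mar: 44.7 + 42.7 + 41.5 = 128.9.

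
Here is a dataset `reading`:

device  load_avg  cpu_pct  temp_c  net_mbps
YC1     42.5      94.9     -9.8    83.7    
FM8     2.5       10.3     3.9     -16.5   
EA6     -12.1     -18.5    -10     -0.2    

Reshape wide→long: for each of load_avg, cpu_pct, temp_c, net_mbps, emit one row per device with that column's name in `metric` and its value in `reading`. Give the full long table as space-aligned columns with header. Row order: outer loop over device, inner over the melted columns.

device  metric    reading
YC1     load_avg  42.5   
YC1     cpu_pct   94.9   
YC1     temp_c    -9.8   
YC1     net_mbps  83.7   
FM8     load_avg  2.5    
FM8     cpu_pct   10.3   
FM8     temp_c    3.9    
FM8     net_mbps  -16.5  
EA6     load_avg  -12.1  
EA6     cpu_pct   -18.5  
EA6     temp_c    -10    
EA6     net_mbps  -0.2   

Each (device, column) pair becomes one row: 3 × 4 = 12 rows.
For example, (YC1, load_avg) → reading=42.5.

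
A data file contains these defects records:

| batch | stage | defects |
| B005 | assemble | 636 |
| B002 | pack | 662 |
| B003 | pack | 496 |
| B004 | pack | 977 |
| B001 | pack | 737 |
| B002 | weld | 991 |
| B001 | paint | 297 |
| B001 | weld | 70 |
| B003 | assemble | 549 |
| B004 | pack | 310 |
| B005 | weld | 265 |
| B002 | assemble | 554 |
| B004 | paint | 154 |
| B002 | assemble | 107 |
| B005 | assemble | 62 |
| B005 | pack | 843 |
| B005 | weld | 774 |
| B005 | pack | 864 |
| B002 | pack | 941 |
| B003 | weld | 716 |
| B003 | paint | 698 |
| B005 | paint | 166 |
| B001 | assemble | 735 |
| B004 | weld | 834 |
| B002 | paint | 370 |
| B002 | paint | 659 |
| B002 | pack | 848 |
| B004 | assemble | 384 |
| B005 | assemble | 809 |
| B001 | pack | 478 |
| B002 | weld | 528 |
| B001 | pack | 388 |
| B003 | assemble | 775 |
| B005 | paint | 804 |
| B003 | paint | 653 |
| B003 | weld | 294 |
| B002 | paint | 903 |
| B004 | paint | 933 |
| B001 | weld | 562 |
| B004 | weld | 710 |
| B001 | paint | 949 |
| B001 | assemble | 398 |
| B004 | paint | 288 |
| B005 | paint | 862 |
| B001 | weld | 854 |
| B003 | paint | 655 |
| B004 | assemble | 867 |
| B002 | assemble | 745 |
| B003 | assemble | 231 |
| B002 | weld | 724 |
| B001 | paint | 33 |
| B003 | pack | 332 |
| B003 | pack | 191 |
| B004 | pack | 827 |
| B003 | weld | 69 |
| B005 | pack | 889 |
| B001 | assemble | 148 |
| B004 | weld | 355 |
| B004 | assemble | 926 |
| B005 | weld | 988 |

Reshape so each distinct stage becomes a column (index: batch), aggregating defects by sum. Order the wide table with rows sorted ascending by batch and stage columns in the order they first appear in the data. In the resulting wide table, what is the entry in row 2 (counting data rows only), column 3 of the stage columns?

2243

With rows sorted ascending by batch, row 2 is batch=B002. stage columns in first-appearance order: assemble, pack, weld, paint; column 3 is weld.
Long rows with batch=B002, stage=weld: 991 + 528 + 724 = 2243.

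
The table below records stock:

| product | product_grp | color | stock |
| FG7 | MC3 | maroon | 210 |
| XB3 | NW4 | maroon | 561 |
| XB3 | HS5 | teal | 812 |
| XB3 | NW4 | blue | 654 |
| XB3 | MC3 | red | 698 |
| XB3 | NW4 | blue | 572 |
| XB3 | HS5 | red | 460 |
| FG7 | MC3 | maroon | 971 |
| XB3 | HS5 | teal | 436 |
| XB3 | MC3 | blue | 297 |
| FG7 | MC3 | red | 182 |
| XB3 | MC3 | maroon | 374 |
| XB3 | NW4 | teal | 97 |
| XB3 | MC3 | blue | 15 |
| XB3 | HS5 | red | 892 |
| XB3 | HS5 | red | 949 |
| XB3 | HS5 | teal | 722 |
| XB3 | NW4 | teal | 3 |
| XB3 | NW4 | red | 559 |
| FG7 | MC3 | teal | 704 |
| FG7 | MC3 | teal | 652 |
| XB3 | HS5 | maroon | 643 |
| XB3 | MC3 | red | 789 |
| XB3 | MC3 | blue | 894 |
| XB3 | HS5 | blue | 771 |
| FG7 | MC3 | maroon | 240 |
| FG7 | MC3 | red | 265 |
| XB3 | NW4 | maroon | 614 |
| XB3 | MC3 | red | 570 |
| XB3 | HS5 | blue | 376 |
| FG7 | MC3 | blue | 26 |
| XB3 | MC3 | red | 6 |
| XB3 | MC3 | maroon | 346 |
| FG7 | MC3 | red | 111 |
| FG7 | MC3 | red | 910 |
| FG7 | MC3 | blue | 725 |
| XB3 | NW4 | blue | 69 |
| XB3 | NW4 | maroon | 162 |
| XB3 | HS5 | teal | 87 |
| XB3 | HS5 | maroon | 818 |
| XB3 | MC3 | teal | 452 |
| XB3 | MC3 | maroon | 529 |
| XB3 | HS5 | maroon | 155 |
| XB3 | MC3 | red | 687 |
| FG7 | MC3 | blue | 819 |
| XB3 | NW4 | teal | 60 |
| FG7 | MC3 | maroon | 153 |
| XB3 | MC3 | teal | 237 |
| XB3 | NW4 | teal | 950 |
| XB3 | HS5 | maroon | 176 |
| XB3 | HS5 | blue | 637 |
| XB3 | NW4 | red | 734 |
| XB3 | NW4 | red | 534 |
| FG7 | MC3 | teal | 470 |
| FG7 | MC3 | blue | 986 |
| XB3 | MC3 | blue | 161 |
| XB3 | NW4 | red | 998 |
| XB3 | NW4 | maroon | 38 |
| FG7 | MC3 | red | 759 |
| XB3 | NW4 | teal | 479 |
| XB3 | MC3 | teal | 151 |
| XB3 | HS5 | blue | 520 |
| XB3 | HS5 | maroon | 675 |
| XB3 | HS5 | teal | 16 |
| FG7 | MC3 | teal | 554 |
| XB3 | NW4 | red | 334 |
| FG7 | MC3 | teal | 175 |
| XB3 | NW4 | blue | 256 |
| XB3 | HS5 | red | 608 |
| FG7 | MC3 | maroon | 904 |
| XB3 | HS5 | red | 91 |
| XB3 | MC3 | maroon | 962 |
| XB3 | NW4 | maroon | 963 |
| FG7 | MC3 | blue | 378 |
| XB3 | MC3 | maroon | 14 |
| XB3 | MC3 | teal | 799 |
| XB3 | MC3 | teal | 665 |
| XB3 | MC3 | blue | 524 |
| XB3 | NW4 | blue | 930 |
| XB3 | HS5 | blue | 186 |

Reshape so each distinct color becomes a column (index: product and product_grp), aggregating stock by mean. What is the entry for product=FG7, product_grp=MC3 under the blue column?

586.80

Rows with product=FG7, product_grp=MC3 and color=blue: stock values are 26, 725, 819, 986, 378.
(26 + 725 + 819 + 986 + 378) / 5 = 586.80.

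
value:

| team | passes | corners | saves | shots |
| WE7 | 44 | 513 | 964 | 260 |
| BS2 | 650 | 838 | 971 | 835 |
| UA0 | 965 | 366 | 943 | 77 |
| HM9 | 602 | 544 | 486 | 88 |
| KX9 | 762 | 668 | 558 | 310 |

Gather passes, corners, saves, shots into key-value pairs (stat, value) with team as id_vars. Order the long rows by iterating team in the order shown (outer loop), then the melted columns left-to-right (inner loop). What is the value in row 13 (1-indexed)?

20 rows total (5 × 4). Row 13: index ⌊(13-1)/4⌋ = 3 into team → HM9; (13-1) mod 4 = 0 into the melted columns → passes.
So row 13 is (HM9, passes, 602); value = 602.

602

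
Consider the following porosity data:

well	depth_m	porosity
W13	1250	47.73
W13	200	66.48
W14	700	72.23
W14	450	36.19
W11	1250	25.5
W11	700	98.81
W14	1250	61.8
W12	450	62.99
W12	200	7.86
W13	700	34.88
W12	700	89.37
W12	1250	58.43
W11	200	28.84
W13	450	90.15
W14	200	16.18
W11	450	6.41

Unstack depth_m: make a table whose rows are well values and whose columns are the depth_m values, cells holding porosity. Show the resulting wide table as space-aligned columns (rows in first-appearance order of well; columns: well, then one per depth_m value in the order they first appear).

Columns: well plus the 4 distinct depth_m values (1250, 200, 700, 450).
For example, row W13 column 1250 takes porosity=47.73 from the long row (W13, 1250).

well  1250   200    700    450  
W13   47.73  66.48  34.88  90.15
W14   61.8   16.18  72.23  36.19
W11   25.5   28.84  98.81  6.41 
W12   58.43  7.86   89.37  62.99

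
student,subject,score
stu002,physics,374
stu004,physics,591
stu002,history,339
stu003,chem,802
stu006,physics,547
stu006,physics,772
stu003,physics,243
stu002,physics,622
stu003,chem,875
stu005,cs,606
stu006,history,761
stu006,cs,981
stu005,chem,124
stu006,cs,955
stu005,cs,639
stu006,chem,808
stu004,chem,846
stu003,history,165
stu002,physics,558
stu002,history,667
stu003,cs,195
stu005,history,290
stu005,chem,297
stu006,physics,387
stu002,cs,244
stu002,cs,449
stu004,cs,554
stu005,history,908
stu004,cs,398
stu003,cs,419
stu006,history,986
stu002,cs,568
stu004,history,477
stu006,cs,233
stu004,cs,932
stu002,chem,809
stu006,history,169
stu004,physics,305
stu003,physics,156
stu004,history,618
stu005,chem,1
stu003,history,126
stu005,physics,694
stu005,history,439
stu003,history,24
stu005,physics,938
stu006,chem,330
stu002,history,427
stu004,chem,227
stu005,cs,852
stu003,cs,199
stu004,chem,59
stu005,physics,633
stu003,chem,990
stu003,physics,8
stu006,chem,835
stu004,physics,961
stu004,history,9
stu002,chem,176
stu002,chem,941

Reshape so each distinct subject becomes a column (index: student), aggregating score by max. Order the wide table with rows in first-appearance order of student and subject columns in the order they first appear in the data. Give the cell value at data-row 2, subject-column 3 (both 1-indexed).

846

With rows in first-appearance order of student, row 2 is student=stu004. subject columns in first-appearance order: physics, history, chem, cs; column 3 is chem.
Long rows with student=stu004, subject=chem: max(846, 227, 59) = 846.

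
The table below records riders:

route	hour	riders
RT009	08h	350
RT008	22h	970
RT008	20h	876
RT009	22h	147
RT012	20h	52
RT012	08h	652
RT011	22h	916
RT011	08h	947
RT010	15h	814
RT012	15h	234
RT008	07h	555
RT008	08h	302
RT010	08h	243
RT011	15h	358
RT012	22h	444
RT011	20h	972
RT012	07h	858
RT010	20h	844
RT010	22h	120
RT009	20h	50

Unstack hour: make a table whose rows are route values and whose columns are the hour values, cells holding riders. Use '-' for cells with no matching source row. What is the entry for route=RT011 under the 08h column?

The long row with route=RT011, hour=08h has riders=947.

947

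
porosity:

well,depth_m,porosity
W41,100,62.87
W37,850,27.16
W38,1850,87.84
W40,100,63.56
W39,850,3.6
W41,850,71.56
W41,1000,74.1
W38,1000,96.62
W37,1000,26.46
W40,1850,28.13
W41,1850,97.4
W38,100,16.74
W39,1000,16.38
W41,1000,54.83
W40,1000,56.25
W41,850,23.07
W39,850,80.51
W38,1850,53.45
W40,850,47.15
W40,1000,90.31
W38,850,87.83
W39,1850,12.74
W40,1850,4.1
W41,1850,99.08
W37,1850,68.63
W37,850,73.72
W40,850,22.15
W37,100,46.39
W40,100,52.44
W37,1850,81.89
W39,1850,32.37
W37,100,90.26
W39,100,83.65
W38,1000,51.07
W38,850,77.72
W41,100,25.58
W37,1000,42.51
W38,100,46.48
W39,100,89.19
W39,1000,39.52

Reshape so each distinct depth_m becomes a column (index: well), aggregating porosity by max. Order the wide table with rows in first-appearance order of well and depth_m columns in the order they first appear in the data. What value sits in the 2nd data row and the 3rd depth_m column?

81.89

With rows in first-appearance order of well, row 2 is well=W37. depth_m columns in first-appearance order: 100, 850, 1850, 1000; column 3 is 1850.
Long rows with well=W37, depth_m=1850: max(68.63, 81.89) = 81.89.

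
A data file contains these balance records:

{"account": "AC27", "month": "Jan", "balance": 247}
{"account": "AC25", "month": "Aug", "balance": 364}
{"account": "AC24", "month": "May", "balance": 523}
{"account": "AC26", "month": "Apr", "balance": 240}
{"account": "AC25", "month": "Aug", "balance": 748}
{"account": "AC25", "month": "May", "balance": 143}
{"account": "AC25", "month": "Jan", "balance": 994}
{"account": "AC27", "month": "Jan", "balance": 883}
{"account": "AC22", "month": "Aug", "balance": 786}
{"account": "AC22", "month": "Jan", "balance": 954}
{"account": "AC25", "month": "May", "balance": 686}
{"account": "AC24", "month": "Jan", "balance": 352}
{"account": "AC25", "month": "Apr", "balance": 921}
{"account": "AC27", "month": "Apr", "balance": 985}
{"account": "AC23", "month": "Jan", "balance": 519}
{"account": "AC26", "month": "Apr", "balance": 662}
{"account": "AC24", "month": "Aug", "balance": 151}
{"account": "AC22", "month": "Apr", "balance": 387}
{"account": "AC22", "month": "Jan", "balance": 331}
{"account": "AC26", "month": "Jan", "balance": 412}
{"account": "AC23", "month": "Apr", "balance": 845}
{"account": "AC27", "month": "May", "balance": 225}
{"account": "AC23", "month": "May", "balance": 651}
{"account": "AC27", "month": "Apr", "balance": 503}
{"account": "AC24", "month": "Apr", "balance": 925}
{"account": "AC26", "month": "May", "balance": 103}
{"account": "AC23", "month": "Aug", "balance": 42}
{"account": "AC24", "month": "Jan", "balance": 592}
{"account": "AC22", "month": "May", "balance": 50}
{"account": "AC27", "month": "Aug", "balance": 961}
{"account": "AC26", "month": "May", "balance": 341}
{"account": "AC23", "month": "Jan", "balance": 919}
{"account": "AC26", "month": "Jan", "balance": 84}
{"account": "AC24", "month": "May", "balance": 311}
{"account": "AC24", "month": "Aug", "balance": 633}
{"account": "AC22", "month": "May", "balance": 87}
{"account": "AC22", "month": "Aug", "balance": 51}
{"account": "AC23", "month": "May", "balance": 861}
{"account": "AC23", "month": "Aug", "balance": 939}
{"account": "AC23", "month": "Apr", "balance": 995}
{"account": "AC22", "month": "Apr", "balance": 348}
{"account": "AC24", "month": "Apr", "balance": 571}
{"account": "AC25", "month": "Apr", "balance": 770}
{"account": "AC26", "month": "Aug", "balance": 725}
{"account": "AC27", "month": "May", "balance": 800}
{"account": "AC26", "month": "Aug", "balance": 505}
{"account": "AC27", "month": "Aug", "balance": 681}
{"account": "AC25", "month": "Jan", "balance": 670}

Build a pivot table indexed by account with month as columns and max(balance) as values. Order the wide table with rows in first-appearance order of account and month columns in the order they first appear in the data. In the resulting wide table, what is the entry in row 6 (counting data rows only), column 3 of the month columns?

With rows in first-appearance order of account, row 6 is account=AC23. month columns in first-appearance order: Jan, Aug, May, Apr; column 3 is May.
Long rows with account=AC23, month=May: max(651, 861) = 861.

861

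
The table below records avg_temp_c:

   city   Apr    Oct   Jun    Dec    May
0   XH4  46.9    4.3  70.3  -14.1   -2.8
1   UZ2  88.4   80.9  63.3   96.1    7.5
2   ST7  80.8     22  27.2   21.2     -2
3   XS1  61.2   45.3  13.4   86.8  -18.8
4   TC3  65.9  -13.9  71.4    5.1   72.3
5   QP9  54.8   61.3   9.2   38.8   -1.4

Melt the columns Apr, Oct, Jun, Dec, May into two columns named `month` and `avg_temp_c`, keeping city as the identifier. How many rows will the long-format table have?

6 city values × 5 melted columns = 30 rows.

30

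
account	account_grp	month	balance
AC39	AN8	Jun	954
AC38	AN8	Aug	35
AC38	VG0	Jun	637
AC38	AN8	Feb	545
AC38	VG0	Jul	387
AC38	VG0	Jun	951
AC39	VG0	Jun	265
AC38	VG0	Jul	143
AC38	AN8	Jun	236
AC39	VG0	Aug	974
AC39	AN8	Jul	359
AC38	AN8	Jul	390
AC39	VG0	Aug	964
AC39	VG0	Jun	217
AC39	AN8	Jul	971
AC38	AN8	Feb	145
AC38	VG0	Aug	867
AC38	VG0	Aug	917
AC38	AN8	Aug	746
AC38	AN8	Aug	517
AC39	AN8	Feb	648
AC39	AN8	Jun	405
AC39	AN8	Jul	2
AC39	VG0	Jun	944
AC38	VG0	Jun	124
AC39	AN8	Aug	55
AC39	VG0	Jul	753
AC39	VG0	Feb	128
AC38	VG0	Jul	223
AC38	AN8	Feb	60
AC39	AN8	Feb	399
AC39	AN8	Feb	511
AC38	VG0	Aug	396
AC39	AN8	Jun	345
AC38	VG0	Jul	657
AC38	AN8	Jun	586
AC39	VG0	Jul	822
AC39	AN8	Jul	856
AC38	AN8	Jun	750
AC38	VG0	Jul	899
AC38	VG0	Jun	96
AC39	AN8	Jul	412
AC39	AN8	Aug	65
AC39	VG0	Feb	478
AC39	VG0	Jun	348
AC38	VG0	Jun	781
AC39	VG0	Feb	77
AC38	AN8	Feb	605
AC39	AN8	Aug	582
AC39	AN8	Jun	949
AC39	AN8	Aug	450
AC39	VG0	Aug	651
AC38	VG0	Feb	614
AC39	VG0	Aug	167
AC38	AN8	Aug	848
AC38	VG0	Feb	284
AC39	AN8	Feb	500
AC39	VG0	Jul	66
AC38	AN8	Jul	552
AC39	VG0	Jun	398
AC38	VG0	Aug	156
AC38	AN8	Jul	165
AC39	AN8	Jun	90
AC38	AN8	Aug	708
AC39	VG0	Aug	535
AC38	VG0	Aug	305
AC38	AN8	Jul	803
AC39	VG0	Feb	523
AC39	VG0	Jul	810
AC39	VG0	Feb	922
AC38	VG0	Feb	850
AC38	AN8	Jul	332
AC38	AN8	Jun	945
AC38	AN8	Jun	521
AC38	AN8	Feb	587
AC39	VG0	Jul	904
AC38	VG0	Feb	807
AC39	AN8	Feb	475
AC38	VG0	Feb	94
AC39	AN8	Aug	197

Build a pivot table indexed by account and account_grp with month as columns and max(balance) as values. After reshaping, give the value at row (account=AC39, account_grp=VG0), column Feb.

Rows with account=AC39, account_grp=VG0 and month=Feb: balance values are 128, 478, 77, 523, 922.
max(128, 478, 77, 523, 922) = 922.

922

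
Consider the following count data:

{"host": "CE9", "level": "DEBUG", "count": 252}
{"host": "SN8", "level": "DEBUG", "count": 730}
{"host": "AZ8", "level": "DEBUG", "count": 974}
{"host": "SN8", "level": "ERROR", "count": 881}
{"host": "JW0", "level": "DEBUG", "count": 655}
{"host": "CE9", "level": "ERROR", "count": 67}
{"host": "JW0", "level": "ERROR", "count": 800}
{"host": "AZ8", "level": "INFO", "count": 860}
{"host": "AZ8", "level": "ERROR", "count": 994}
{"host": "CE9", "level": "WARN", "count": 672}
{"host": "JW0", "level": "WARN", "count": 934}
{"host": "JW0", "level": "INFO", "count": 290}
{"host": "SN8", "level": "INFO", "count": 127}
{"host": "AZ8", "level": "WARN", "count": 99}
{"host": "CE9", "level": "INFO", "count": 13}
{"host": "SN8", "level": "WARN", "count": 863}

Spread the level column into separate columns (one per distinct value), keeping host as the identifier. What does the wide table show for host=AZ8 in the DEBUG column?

974

Wide layout: rows indexed by host, columns are the 4 distinct level values (DEBUG, ERROR, INFO, WARN).
Cell (host=AZ8, level=DEBUG) draws from the long row where host=AZ8 and level=DEBUG, which has count=974.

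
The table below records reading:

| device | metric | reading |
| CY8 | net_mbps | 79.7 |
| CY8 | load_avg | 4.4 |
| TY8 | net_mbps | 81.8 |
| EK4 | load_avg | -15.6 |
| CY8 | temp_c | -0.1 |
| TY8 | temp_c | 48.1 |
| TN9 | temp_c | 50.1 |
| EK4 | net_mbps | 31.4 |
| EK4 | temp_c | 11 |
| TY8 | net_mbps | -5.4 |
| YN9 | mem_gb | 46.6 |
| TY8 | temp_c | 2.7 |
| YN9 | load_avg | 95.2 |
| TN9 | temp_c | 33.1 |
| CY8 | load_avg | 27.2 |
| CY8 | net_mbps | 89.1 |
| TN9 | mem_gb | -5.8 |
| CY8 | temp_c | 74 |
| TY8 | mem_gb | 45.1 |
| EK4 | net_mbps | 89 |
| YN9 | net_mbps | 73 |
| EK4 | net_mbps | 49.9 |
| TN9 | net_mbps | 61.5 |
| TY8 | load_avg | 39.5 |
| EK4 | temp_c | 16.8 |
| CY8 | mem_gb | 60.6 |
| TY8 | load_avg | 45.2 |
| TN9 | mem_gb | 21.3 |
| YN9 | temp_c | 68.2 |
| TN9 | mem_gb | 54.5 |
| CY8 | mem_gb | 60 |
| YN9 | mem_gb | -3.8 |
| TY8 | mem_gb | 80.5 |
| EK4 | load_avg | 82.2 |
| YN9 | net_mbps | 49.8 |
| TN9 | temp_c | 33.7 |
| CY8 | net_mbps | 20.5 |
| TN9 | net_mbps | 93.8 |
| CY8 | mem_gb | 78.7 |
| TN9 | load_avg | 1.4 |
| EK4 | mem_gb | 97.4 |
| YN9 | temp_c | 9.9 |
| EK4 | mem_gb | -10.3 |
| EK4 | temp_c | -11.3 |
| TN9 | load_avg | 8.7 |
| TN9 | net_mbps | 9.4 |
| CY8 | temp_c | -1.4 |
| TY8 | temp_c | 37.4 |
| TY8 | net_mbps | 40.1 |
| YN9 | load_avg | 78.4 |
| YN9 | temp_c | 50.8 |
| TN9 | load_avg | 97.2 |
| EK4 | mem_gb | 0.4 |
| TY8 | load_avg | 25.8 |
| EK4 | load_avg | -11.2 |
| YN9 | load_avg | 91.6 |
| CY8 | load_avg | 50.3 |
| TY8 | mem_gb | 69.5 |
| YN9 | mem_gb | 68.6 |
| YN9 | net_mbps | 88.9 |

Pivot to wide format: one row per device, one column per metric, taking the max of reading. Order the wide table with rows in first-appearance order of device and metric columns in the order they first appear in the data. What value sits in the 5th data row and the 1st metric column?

With rows in first-appearance order of device, row 5 is device=YN9. metric columns in first-appearance order: net_mbps, load_avg, temp_c, mem_gb; column 1 is net_mbps.
Long rows with device=YN9, metric=net_mbps: max(73, 49.8, 88.9) = 88.9.

88.9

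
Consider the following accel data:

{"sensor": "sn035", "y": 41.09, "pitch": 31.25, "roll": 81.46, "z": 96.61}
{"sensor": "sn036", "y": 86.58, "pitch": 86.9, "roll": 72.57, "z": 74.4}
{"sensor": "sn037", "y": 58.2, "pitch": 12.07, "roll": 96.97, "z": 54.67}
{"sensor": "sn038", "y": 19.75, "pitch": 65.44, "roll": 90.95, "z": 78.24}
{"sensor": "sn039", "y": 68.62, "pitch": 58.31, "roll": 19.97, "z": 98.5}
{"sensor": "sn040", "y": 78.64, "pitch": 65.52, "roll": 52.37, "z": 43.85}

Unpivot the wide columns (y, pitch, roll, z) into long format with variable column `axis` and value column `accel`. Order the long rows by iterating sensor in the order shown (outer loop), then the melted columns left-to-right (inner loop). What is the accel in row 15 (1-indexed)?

90.95

24 rows total (6 × 4). Row 15: index ⌊(15-1)/4⌋ = 3 into sensor → sn038; (15-1) mod 4 = 2 into the melted columns → roll.
So row 15 is (sn038, roll, 90.95); accel = 90.95.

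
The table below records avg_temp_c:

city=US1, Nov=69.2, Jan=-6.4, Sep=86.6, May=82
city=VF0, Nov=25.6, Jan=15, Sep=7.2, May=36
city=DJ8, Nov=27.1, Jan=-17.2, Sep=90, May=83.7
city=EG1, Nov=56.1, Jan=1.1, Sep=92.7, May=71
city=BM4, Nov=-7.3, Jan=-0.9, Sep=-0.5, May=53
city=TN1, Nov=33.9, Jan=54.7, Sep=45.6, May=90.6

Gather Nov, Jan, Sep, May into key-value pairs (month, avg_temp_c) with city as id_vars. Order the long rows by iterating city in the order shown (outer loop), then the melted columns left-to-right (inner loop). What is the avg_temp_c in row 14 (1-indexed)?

24 rows total (6 × 4). Row 14: index ⌊(14-1)/4⌋ = 3 into city → EG1; (14-1) mod 4 = 1 into the melted columns → Jan.
So row 14 is (EG1, Jan, 1.1); avg_temp_c = 1.1.

1.1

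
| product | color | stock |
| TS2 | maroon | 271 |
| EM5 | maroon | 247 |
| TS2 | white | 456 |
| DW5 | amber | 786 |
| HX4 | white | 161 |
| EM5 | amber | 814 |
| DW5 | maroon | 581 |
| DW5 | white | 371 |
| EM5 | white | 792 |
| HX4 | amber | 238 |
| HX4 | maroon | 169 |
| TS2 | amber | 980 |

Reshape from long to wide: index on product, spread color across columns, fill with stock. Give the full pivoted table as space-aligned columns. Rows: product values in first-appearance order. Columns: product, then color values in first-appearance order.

product  maroon  white  amber
TS2      271     456    980  
EM5      247     792    814  
DW5      581     371    786  
HX4      169     161    238  

Columns: product plus the 3 distinct color values (maroon, white, amber).
For example, row TS2 column maroon takes stock=271 from the long row (TS2, maroon).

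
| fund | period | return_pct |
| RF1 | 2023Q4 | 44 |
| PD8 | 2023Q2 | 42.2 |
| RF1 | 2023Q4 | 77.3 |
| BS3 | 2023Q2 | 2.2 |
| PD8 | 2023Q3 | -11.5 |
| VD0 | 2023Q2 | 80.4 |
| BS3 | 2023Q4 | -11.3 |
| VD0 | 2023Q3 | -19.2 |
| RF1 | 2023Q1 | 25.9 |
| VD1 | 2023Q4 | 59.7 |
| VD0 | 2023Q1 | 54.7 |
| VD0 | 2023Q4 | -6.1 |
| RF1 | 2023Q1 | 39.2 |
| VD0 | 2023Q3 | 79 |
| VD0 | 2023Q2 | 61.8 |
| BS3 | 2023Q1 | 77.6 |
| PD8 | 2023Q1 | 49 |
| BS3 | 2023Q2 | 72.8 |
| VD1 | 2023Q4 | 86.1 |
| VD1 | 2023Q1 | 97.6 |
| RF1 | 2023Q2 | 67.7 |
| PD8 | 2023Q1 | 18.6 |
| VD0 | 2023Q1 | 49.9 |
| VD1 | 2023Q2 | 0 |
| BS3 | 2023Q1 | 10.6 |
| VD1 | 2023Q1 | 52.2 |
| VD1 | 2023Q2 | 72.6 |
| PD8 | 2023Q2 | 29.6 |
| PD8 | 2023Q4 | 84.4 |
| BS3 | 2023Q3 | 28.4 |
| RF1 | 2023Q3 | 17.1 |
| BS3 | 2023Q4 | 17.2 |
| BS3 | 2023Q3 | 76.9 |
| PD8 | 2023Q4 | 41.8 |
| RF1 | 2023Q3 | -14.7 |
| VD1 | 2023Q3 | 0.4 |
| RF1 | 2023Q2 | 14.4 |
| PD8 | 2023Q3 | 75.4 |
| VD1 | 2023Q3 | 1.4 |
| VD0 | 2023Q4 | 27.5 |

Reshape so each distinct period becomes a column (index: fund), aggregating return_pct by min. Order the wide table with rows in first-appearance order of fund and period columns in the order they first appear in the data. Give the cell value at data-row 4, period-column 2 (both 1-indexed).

61.8

With rows in first-appearance order of fund, row 4 is fund=VD0. period columns in first-appearance order: 2023Q4, 2023Q2, 2023Q3, 2023Q1; column 2 is 2023Q2.
Long rows with fund=VD0, period=2023Q2: min(80.4, 61.8) = 61.8.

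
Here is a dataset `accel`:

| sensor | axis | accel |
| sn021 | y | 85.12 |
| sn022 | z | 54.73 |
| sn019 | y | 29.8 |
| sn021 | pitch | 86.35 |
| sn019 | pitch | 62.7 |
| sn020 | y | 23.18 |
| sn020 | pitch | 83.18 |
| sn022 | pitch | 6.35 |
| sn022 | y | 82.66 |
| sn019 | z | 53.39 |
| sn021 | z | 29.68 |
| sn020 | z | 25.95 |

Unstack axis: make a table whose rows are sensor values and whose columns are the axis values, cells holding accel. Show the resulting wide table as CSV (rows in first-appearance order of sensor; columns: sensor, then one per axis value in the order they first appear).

Columns: sensor plus the 3 distinct axis values (y, z, pitch).
For example, row sn021 column y takes accel=85.12 from the long row (sn021, y).

sensor,y,z,pitch
sn021,85.12,29.68,86.35
sn022,82.66,54.73,6.35
sn019,29.8,53.39,62.7
sn020,23.18,25.95,83.18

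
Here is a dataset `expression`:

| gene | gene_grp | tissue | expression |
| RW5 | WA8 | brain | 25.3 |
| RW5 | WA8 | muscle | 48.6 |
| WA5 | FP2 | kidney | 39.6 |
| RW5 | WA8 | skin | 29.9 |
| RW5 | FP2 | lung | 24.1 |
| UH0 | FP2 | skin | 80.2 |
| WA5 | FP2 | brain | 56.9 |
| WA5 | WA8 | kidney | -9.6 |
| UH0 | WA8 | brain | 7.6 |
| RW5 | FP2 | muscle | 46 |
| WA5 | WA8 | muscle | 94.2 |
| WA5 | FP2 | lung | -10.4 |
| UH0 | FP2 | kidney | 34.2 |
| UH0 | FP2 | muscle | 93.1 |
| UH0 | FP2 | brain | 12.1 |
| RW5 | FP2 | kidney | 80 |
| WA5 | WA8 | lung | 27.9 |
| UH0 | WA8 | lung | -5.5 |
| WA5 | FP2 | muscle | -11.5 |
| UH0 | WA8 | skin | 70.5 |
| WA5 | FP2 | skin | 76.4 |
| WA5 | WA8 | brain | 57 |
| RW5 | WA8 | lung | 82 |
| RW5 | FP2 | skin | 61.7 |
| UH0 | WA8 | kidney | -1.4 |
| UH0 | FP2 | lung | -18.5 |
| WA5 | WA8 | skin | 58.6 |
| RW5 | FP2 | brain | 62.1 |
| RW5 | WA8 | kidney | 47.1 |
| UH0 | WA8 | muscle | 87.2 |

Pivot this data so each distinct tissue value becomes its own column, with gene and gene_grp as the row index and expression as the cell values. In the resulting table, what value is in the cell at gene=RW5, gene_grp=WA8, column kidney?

47.1

Wide layout: rows indexed by gene and gene_grp, columns are the 5 distinct tissue values (brain, muscle, kidney, skin, lung).
Cell (gene=RW5, gene_grp=WA8, tissue=kidney) draws from the long row where gene=RW5, gene_grp=WA8 and tissue=kidney, which has expression=47.1.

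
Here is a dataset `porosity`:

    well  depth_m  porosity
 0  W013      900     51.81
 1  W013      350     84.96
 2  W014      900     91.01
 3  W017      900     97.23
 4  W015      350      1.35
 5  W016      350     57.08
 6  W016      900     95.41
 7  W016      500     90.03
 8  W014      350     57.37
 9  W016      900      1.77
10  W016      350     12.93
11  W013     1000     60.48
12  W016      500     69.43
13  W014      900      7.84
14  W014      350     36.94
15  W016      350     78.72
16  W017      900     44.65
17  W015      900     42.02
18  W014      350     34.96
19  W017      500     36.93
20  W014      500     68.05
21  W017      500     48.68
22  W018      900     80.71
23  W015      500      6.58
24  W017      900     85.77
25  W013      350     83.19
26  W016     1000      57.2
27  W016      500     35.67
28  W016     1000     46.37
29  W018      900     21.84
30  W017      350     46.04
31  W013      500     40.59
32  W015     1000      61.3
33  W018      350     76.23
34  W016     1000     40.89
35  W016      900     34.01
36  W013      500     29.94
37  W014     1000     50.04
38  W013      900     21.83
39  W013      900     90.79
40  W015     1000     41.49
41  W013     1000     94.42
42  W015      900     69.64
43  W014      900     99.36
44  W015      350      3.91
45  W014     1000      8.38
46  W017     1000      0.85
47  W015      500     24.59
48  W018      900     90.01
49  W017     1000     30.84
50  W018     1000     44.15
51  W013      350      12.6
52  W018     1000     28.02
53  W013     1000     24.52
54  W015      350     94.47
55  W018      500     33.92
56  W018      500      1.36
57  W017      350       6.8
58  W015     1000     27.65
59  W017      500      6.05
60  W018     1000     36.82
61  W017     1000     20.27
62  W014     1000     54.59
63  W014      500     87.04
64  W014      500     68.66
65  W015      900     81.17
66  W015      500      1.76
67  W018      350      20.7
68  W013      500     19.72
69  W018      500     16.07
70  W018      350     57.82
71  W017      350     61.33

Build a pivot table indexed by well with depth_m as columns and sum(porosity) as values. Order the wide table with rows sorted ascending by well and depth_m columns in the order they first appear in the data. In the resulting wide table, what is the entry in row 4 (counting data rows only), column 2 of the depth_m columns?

148.73

With rows sorted ascending by well, row 4 is well=W016. depth_m columns in first-appearance order: 900, 350, 500, 1000; column 2 is 350.
Long rows with well=W016, depth_m=350: 57.08 + 12.93 + 78.72 = 148.73.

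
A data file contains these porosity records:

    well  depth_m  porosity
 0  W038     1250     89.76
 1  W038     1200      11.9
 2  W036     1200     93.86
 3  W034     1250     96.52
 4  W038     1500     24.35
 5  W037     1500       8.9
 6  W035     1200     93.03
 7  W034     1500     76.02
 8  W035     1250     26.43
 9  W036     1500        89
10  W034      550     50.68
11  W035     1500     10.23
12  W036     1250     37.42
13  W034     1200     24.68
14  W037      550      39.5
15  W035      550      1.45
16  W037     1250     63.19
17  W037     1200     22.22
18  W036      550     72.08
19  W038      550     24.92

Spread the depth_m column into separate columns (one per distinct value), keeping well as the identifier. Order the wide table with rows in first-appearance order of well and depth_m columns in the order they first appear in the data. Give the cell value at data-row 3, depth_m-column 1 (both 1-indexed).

With rows in first-appearance order of well, row 3 is well=W034. depth_m columns in first-appearance order: 1250, 1200, 1500, 550; column 1 is 1250.
Long rows with well=W034, depth_m=1250: porosity = 96.52.

96.52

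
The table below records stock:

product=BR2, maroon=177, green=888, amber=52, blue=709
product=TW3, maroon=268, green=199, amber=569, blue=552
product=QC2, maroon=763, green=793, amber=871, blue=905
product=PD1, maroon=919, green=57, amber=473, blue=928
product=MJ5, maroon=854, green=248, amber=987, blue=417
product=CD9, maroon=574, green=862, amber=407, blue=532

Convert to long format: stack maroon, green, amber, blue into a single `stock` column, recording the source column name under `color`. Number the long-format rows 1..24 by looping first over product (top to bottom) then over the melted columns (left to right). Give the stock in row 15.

24 rows total (6 × 4). Row 15: index ⌊(15-1)/4⌋ = 3 into product → PD1; (15-1) mod 4 = 2 into the melted columns → amber.
So row 15 is (PD1, amber, 473); stock = 473.

473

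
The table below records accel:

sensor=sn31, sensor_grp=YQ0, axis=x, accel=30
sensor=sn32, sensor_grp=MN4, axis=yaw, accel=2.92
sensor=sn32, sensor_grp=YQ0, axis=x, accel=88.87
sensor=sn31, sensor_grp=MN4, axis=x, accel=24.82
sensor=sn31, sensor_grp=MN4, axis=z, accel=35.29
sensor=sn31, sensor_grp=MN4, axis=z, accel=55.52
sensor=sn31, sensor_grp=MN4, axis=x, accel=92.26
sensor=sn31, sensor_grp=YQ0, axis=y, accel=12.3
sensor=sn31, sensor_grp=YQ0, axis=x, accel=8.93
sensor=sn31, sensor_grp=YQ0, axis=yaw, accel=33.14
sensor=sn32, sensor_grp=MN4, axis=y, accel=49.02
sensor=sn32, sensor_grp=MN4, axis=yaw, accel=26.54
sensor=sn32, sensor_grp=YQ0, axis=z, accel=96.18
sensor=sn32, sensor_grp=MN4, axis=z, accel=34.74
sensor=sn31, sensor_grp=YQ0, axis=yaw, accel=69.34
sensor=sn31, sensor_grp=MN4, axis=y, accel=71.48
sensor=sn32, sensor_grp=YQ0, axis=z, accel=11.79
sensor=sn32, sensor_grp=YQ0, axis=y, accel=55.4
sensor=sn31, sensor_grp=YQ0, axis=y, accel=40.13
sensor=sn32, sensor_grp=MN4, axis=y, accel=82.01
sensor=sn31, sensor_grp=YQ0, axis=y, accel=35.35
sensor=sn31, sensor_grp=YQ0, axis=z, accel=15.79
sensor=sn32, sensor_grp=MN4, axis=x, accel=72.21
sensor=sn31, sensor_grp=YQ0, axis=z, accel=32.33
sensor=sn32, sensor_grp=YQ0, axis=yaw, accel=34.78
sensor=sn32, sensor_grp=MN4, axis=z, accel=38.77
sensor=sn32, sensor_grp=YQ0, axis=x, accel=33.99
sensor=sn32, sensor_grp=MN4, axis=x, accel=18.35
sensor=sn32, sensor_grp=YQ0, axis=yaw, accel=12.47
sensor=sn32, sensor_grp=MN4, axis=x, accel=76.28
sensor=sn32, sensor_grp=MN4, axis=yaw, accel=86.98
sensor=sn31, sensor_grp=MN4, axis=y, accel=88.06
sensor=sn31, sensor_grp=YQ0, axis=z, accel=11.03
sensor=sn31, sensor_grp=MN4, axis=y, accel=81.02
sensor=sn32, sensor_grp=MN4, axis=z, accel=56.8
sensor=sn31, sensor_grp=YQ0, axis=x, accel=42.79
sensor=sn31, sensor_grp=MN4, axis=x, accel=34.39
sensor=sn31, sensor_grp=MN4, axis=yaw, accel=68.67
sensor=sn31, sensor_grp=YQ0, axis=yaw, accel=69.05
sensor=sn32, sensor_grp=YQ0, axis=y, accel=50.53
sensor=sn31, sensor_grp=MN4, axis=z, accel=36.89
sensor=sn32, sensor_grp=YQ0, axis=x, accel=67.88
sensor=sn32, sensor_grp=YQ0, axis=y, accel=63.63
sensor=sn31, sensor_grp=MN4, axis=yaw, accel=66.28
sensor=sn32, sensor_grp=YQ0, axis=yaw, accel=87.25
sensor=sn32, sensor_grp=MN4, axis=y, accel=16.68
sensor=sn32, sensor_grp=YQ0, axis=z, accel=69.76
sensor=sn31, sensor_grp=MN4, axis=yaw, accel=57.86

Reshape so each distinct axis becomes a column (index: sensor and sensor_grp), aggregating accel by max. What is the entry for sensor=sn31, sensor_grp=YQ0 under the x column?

42.79

Rows with sensor=sn31, sensor_grp=YQ0 and axis=x: accel values are 30, 8.93, 42.79.
max(30, 8.93, 42.79) = 42.79.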